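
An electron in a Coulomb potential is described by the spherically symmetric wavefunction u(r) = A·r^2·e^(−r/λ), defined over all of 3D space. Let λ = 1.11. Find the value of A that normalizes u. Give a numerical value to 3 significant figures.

A ≈ 0.0825

Normalization requires ∫|u|² 4πr² dr = 1, integrated from 0 to ∞.
The angular integral contributes 4π, leaving ∫₀^∞ r²|u|² dr.
Carrying out the integral gives A² · 45·π·λ^7/2.
With λ = 1.11: A² = 0.006814 and A = 0.08255.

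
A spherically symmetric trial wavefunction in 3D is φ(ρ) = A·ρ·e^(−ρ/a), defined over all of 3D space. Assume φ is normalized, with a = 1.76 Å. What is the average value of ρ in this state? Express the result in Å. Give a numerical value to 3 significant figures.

⟨ρ⟩ ≈ 4.40 Å

⟨ρ⟩ = ∫ ρ |φ|² 4πρ² dρ over the full domain.
Evaluating both integrals, ⟨ρ⟩ = 5·a/2.
Putting a = 1.76 gives 4.400.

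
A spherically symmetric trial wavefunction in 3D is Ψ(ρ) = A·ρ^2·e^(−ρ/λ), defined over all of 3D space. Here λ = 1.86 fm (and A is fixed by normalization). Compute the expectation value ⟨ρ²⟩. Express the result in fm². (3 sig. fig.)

⟨ρ²⟩ = ∫ ρ^2 |Ψ|² 4πρ² dρ over the full domain.
Recall ∫₀^∞ ρ^m e^(−ρ/β) dρ = m!·β^(m+1), evaluating both integrals, ⟨ρ²⟩ = 14·λ^2.
With λ = 1.86, ⟨ρ^2⟩ = 48.43.

⟨ρ^2⟩ ≈ 48.4 fm^2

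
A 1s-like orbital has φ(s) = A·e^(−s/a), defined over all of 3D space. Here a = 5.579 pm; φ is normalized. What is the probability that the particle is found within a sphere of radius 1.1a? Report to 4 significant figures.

P = ∫ |φ|² 4πs² ds over s ≤ 1.1a.
The full normalization integral is A²·[π·a^3] = 1, fixing A².
Substituting u = s/a, A², 4π and the length scale all cancel in the ratio: P = ∫_{0}^{1.1} u^2·e^(-2·u) du / ∫_{0}^{∞} u^2·e^(-2·u) du.
Using ∫ u^2·e^(-2·u) du = -(2·u^2 + 2·u + 1)·e^(-2·u)/4, the numerator is 1/4 - 281·e^(-11/5)/200 and the denominator is 1/4.
This evaluates to P = 0.37729.

P ≈ 0.3773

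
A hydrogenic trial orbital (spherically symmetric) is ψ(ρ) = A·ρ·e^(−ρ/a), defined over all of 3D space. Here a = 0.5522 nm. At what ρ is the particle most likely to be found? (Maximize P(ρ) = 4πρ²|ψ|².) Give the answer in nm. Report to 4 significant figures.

ρ ≈ 1.104 nm

The maximum of P(ρ) = 4πρ²|ψ|² occurs where its derivative vanishes.
This gives ρ = 2·a.
With a = 0.5522, the most probable radial distance is 1.1044 nm.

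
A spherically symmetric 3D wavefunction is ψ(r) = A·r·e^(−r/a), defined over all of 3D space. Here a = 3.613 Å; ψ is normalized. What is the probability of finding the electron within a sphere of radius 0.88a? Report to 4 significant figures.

P ≈ 0.03359

Integrate the radial probability density 4πr²|ψ|² over r ≤ 0.88a.
Normalization gives A² = 1/(3·π·a^5).
In terms of u = r/a (A², 4π and the length scale all cancel between numerator and denominator), P = [∫_{0}^{0.88} u^4·e^(-2·u) du] / [∫_{0}^{∞} u^4·e^(-2·u) du].
With ∫ u^4·e^(-2·u) du = -(u^4/2 + u^3 + 3·u^2/2 + 3·u/2 + 3/4)·e^(-2·u) + C, the region integral is ≈ 0.0251888 and the full one is 3/4.
Taking the ratio yields P = 0.033585.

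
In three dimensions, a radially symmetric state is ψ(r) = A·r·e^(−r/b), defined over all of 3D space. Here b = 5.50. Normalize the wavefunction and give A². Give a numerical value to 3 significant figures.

Require ∫ |ψ|² 4πr² dr = 1 over the whole domain.
∫|ψ|² 4πr² dr = A²·(3·π·b^5).
Setting this equal to 1 gives A² = 1/(3·π·b^5).
Substituting b = 5.50 gives A² = 0.00002108, so A = 0.004592.

A^2 ≈ 0.0000211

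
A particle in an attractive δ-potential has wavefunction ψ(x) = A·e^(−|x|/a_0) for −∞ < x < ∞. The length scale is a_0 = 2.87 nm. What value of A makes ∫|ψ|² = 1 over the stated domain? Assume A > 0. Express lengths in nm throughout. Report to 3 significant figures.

We need A² ∫|f|² dx = 1, taking the integral from −∞ to ∞.
Using ∫₀^∞ xⁿ e^(−αx) dx = n!/αⁿ⁺¹, the integral (without the A² prefactor) comes out to a_0.
Plugging in a_0 = 2.87 yields A = 0.5903.

A ≈ 0.590 nm^(-1/2)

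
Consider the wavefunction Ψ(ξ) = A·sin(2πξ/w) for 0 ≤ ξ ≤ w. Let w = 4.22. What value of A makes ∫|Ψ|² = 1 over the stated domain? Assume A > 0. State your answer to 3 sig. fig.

Require ∫ |Ψ|² dξ = 1 over the whole domain.
∫|Ψ|² dξ = A²·(w/2).
With w = 4.22: A² = 0.4739 and A = 0.6884.

A ≈ 0.688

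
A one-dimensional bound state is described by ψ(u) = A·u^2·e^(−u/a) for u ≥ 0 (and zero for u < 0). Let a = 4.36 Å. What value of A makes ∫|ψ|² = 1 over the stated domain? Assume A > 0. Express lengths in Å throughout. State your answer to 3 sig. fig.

Require ∫ |ψ|² du = 1 over the whole domain.
Recall ∫₀^∞ u^m e^(−u/β) du = m!·β^(m+1), with ψ = A·u^2·e^(−u/a), the integral evaluates to A²·[3·a^5/4].
So A² = (3·a^5/4)^(−1).
Substituting a = 4.36 gives A² = 0.0008463, so A = 0.02909.

A ≈ 0.0291 Å^(-5/2)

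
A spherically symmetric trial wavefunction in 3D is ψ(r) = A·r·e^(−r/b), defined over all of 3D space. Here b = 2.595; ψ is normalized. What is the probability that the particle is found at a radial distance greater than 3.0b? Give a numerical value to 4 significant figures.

With dV = 4πr²dr, the probability is ∫|ψ|² dV over r > 3.0b.
The full normalization integral is A²·[3·π·b^5] = 1, fixing A².
Let u = r/b; then A², 4π and the length scale all cancel, so P = ∫_{3.0}^{∞} u^4·e^(-2·u) du ÷ ∫_{0}^{∞} u^4·e^(-2·u) du.
Using ∫ u^4·e^(-2·u) du = -(u^4/2 + u^3 + 3·u^2/2 + 3·u/2 + 3/4)·e^(-2·u), the numerator is 345·e^(-6)/4 and the denominator is 3/4.
The region integral divided by the full integral gives P = 0.28506.

P ≈ 0.2851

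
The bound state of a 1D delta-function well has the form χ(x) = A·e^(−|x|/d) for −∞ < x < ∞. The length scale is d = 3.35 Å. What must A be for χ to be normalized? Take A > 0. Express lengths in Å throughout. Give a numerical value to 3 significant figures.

The normalization condition is ∫|χ|² dx = 1 from −∞ to ∞.
Using ∫₀^∞ xⁿ e^(−αx) dx = n!/αⁿ⁺¹, with χ = A·e^(−|x|/d), the integral evaluates to A²·[d].
Substituting d = 3.35 gives A² = 0.2985, so A = 0.5464.

A ≈ 0.546 Å^(-1/2)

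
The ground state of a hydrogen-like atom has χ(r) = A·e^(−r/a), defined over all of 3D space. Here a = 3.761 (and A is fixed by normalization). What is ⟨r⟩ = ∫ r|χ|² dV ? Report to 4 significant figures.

⟨r⟩ = ∫ r |χ|² 4πr² dr over the full domain.
Recall ∫₀^∞ r^m e^(−r/β) dr = m!·β^(m+1), evaluating both integrals, ⟨r⟩ = 3·a/2.
Putting a = 3.761 gives 5.6415.

⟨r⟩ ≈ 5.642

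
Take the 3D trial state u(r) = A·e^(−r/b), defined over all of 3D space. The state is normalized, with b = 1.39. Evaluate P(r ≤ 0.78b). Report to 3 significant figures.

P = ∫ |u|² 4πr² dr over r ≤ 0.78b.
Normalization gives A² = 1/(π·b^3).
Substituting t = r/b, A², 4π and the length scale all cancel in the ratio: P = ∫_{0}^{0.78} t^2·e^(-2·t) dt / ∫_{0}^{∞} t^2·e^(-2·t) dt.
An antiderivative of t^2·e^(-2·t) is -(2·t^2 + 2·t + 1)·e^(-2·t)/4; evaluating from 0 to 0.78 gives 1/4 - 4721·e^(-39/25)/5000, while the full integral is 1/4.
Taking the ratio yields P = 0.2064.

P ≈ 0.206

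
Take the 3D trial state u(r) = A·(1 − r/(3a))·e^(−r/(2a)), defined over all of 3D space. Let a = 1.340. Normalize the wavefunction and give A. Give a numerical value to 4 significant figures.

Normalization requires ∫|u|² 4πr² dr = 1, integrated from 0 to ∞.
In 3D with spherical symmetry the volume element is 4πr² dr.
∫|u|² 4πr² dr = A²·(8·π·a^3/3).
Hence A² = 1/[8·π·a^3/3].
With a = 1.340: A² = 0.049610 and A = 0.22273.

A ≈ 0.2227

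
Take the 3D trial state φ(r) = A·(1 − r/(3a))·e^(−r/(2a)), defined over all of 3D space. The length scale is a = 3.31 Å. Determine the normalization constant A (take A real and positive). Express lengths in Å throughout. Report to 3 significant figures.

We need A² ∫|f|² 4πr² dr = 1, taking the integral from 0 to ∞.
The integral (without the A² prefactor) comes out to 8·π·a^3/3.
Substituting a = 3.31 gives A² = 0.003292, so A = 0.05737.

A ≈ 0.0574 Å^(-3/2)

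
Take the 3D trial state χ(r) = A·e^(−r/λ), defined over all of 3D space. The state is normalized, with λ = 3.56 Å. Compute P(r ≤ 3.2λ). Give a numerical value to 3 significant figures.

With dV = 4πr²dr, the probability is ∫|χ|² dV over r ≤ 3.2λ.
A² is fixed by ∫₀^∞ 4πr²|χ|² dr = 1, i.e. A² = (π·λ^3)^(−1).
Substituting u = r/λ, A², 4π and the length scale all cancel in the ratio: P = ∫_{0}^{3.2} u^2·e^(-2·u) du / ∫_{0}^{∞} u^2·e^(-2·u) du.
With ∫ u^2·e^(-2·u) du = -(2·u^2 + 2·u + 1)·e^(-2·u)/4 + C, the region integral is 1/4 - 697·e^(-32/5)/100 and the full one is 1/4.
The region integral divided by the full integral gives P = 0.9537.

P ≈ 0.954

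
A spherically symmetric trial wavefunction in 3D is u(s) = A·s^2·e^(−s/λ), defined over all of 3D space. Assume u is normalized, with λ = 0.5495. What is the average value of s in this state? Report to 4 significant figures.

⟨s⟩ ≈ 1.923

By definition ⟨s⟩ = ∫ s |u(s)|² 4πs² ds.
Since the A² factors cancel between numerator and denominator, ⟨s⟩ = 7·λ/2.
Putting λ = 0.5495 gives 1.9233.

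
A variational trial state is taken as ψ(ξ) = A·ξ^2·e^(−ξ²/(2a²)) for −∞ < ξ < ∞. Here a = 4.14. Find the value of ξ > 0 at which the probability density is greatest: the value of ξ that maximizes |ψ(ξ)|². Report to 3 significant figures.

Differentiate |ψ(ξ)|² with respect to ξ and set to zero.
Solving yields ξ = √(2)·a.
With a = 4.14, the value of ξ > 0 at which the probability density is greatest is 5.855.

ξ ≈ 5.85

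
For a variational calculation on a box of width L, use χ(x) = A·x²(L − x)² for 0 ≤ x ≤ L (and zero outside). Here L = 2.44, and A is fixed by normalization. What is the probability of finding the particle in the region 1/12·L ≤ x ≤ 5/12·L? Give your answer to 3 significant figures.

P ≈ 0.302

P = ∫_{1/12·L}^{5/12·L} |χ(x)|² dx.
Since A² = 1/(L^9/630), this is the region integral divided by the full normalization integral.
Let u = x/L; then A² and the length scale cancel, so P = ∫_{1/12}^{5/12} u^4·(1 - u)^4 du ÷ ∫_{0}^{1} u^4·(1 - u)^4 du.
Using ∫ u^4·(1 - u)^4 du = u^5·(70·u^4 - 315·u^3 + 540·u^2 - 420·u + 126)/630, the numerator is ≈ 0.00047929 and the denominator is 1/630.
Evaluating gives P = 0.3019.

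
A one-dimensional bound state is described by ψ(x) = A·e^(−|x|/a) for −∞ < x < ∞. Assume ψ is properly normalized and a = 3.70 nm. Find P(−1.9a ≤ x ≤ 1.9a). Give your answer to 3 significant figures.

The probability is P = ∫ |ψ|² dx over [−1.9a, 1.9a].
The normalization integral ∫|ψ|²dx over the whole domain equals a·A², and A² cancels in the ratio.
Both integrals are even about x = 0, so only the x ≥ 0 halves are needed (the factors of 2 cancel). Let u = x/a; then A² and the length scale cancel, so P = ∫_{0}^{1.9} e^(-2·u) du ÷ ∫_{0}^{∞} e^(-2·u) du.
An antiderivative of e^(-2·u) is -e^(-2·u)/2; evaluating from 0 to 1.9 gives 1/2 - e^(-19/5)/2, while the full integral is 1/2.
Taking the ratio, P = 0.9776.

P ≈ 0.978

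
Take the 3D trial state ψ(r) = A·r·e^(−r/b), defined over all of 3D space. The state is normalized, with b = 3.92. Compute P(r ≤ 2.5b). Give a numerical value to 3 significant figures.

P = ∫ |ψ|² 4πr² dr over r ≤ 2.5b.
The full normalization integral is A²·[3·π·b^5] = 1, fixing A².
In terms of u = r/b (A², 4π and the length scale all cancel between numerator and denominator), P = [∫_{0}^{2.5} u^4·e^(-2·u) du] / [∫_{0}^{∞} u^4·e^(-2·u) du].
With ∫ u^4·e^(-2·u) du = -(u^4/2 + u^3 + 3·u^2/2 + 3·u/2 + 3/4)·e^(-2·u) + C, the region integral is 3/4 - 1569·e^(-5)/32 and the full one is 3/4.
The region integral divided by the full integral gives P = 0.5595.

P ≈ 0.560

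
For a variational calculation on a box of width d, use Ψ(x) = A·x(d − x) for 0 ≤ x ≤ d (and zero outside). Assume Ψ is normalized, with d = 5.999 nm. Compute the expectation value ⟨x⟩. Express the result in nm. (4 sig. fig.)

⟨x⟩ = ∫ x |Ψ|² dx over the full domain.
Evaluating both integrals, ⟨x⟩ = d/2.
Putting d = 5.999 gives 2.9995.

⟨x⟩ ≈ 3.000 nm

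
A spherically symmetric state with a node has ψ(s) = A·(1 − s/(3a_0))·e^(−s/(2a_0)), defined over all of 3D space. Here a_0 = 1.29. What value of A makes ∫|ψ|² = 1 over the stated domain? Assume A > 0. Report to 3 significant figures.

Require ∫ |ψ|² 4πs² ds = 1 over the whole domain.
(Spherical symmetry: dV = 4πs² ds.)
Recall ∫₀^∞ s^m e^(−s/β) ds = m!·β^(m+1), with ψ = A·(1 − s/(3a_0))·e^(−s/(2a_0)), the integral evaluates to A²·[8·π·a_0^3/3].
So A² = (8·π·a_0^3/3)^(−1).
With a_0 = 1.29: A² = 0.05560 and A = 0.2358.

A ≈ 0.236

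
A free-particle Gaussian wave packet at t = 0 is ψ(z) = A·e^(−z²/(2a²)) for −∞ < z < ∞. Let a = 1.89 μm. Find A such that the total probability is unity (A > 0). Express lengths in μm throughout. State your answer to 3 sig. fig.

A ≈ 0.546 μm^(-1/2)

Normalization requires ∫|ψ|² dz = 1, integrated from −∞ to ∞.
With ∫_{−∞}^{∞} z^(2m) e^(−αz²) dz = (2m−1)!!·√π / (2^m α^(m+1/2)), the integral (without the A² prefactor) comes out to √(π)·a.
Hence A² = 1/[√(π)·a].
With a = 1.89: A² = 0.2985 and A = 0.5464.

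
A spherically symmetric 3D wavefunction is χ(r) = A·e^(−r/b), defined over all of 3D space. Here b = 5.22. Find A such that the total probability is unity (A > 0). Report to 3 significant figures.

The normalization condition is ∫|χ|² 4πr² dr = 1 from 0 to ∞.
Carrying out the integral gives A² · π·b^3.
With b = 5.22: A² = 0.002238 and A = 0.04731.

A ≈ 0.0473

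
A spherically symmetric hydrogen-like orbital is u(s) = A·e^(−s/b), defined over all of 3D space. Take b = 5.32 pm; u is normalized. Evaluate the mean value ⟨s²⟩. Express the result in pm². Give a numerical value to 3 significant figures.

⟨s^2⟩ ≈ 84.9 pm^2

By definition ⟨s²⟩ = ∫ s^2 |u(s)|² 4πs² ds.
The ratio of the moment integral to the normalization integral gives ⟨s²⟩ = 3·b^2.
Putting b = 5.32 gives 84.91.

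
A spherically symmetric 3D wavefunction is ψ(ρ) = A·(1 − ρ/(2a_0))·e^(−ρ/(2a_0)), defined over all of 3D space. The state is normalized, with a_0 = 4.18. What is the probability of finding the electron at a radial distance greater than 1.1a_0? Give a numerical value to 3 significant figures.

P = ∫ |ψ|² 4πρ² dρ over ρ > 1.1a_0.
Normalization gives A² = 1/(8·π·a_0^3).
Let u = ρ/a_0; then A², 4π and the length scale all cancel, so P = ∫_{1.1}^{∞} u^2·(1 - u/2)^2·e^(-u) du ÷ ∫_{0}^{∞} u^2·(1 - u/2)^2·e^(-u) du.
With ∫ u^2·(1 - u/2)^2·e^(-u) du = -(u^4/4 + u^2 + 2·u + 2)·e^(-u) + C, the region integral is ≈ 1.9227 and the full one is 2.
This evaluates to P = 0.9613.

P ≈ 0.961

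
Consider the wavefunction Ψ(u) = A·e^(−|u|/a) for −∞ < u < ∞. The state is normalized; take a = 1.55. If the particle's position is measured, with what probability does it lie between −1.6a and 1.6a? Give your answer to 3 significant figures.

P ≈ 0.959

The probability is P = ∫ |Ψ|² du over [−1.6a, 1.6a].
Since A² = 1/(a), this is the region integral divided by the full normalization integral.
By symmetry take twice the u ≥ 0 contribution in numerator and denominator; the 2's cancel. Substituting t = u/a, A² and the length scale cancel in the ratio: P = ∫_{0}^{1.6} e^(-2·t) dt / ∫_{0}^{∞} e^(-2·t) dt.
Using ∫ e^(-2·t) dt = -e^(-2·t)/2, the numerator is 1/2 - e^(-16/5)/2 and the denominator is 1/2.
The result is P = 0.9592.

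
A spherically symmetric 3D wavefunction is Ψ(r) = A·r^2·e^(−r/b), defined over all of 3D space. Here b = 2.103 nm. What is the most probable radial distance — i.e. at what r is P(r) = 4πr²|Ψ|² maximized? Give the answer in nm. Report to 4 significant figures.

r ≈ 6.309 nm

Set d/dr [P(r) = 4πr²|Ψ|²] = 0 and solve for r > 0.
This gives r = 3·b.
With b = 2.103, the most probable radial distance is 6.3090 nm.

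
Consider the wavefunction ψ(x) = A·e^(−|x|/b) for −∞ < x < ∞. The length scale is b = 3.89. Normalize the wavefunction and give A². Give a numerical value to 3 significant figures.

A^2 ≈ 0.257

The normalization condition is ∫|ψ|² dx = 1 from −∞ to ∞.
The integral (without the A² prefactor) comes out to b.
Hence A² = 1/[b].
Plugging in b = 3.89 yields A = 0.5070.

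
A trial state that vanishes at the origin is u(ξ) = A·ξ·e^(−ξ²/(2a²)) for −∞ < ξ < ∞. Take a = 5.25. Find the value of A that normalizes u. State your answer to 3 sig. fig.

A ≈ 0.0883

We need A² ∫|f|² dξ = 1, taking the integral from −∞ to ∞.
Differentiating ∫e^(−αξ²) dξ = √(π/α) under α to get the higher moments, the integral (without the A² prefactor) comes out to √(π)·a^3/2.
With a = 5.25: A² = 0.007798 and A = 0.08831.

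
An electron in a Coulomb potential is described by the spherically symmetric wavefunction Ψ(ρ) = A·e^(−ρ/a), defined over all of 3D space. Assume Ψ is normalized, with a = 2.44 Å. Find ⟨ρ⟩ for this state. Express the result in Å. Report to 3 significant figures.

By definition ⟨ρ⟩ = ∫ ρ |Ψ(ρ)|² 4πρ² dρ.
Using ∫₀^∞ ρⁿ e^(−αρ) dρ = n!/αⁿ⁺¹, evaluating both integrals, ⟨ρ⟩ = 3·a/2.
Putting a = 2.44 gives 3.660.

⟨ρ⟩ ≈ 3.66 Å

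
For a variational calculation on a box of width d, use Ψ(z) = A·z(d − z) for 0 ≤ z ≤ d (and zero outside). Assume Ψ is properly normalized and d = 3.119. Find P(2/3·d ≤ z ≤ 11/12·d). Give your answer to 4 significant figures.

|Ψ|² is the probability density, so P = ∫_{2/3·d}^{11/12·d} |Ψ|² dz.
The normalization integral ∫|Ψ|²dz over the whole domain equals d^5/30·A², and A² cancels in the ratio.
Substituting u = z/d, A² and the length scale cancel in the ratio: P = ∫_{2/3}^{11/12} u^2·(1 - u)^2 du / ∫_{0}^{1} u^2·(1 - u)^2 du.
An antiderivative of u^2·(1 - u)^2 is u^3·(6·u^2 - 15·u + 10)/30; evaluating from 2/3 to 11/12 gives ≈ 0.00682629, while the full integral is 1/30.
This works out to P = 0.20479.

P ≈ 0.2048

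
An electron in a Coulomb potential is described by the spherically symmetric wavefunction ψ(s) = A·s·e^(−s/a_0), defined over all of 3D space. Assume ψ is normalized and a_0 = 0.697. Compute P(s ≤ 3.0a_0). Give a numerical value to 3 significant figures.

With dV = 4πs²ds, the probability is ∫|ψ|² dV over s ≤ 3.0a_0.
Normalization gives A² = 1/(3·π·a_0^5).
Substituting u = s/a_0, A², 4π and the length scale all cancel in the ratio: P = ∫_{0}^{3.0} u^4·e^(-2·u) du / ∫_{0}^{∞} u^4·e^(-2·u) du.
An antiderivative of u^4·e^(-2·u) is -(u^4/2 + u^3 + 3·u^2/2 + 3·u/2 + 3/4)·e^(-2·u); evaluating from 0 to 3.0 gives 3/4 - 345·e^(-6)/4, while the full integral is 3/4.
The region integral divided by the full integral gives P = 0.7149.

P ≈ 0.715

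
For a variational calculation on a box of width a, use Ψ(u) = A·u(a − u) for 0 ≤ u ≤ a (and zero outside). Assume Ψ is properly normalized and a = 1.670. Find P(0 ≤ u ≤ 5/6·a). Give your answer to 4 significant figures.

P ≈ 0.9645

The probability is P = ∫ |Ψ|² du over [0, 5/6·a].
Since A² = 1/(a^5/30), this is the region integral divided by the full normalization integral.
Substituting t = u/a, A² and the length scale cancel in the ratio: P = ∫_{0}^{5/6} t^2·(1 - t)^2 dt / ∫_{0}^{1} t^2·(1 - t)^2 dt.
With ∫ t^2·(1 - t)^2 dt = t^3·(6·t^2 - 15·t + 10)/30 + C, the region integral is 125/3888 and the full one is 1/30.
Taking the ratio, P = 625/648.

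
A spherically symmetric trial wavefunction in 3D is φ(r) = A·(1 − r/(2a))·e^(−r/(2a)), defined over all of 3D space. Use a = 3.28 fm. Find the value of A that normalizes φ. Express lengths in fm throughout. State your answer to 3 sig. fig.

The normalization condition is ∫|φ|² 4πr² dr = 1 from 0 to ∞.
Recall ∫₀^∞ r^m e^(−r/β) dr = m!·β^(m+1), ∫|φ|² 4πr² dr = A²·(8·π·a^3).
Setting this equal to 1 gives A² = 1/(8·π·a^3).
Plugging in a = 3.28 yields A = 0.03358.

A ≈ 0.0336 fm^(-3/2)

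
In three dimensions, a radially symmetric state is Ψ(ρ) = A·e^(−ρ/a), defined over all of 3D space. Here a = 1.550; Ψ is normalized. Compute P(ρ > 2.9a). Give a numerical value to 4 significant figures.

P = ∫ |Ψ|² 4πρ² dρ over ρ > 2.9a.
The full normalization integral is A²·[π·a^3] = 1, fixing A².
Let u = ρ/a; then A², 4π and the length scale all cancel, so P = ∫_{2.9}^{∞} u^2·e^(-2·u) du ÷ ∫_{0}^{∞} u^2·e^(-2·u) du.
With ∫ u^2·e^(-2·u) du = -(2·u^2 + 2·u + 1)·e^(-2·u)/4 + C, the region integral is 1181·e^(-29/5)/200 and the full one is 1/4.
This evaluates to P = 0.071511.

P ≈ 0.07151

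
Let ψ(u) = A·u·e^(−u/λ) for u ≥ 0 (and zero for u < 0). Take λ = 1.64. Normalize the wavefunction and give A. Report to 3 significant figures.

A ≈ 0.952

Normalization requires ∫|ψ|² du = 1, integrated from 0 to ∞.
Recall ∫₀^∞ u^m e^(−u/β) du = m!·β^(m+1), the integral (without the A² prefactor) comes out to λ^3/4.
Setting this equal to 1 gives A² = 1/(λ^3/4).
Plugging in λ = 1.64 yields A = 0.9523.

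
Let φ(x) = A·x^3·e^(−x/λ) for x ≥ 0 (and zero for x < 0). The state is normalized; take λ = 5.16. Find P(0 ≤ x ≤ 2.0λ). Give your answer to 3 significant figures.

|φ|² is the probability density, so P = ∫_{0}^{2.0λ} |φ|² dx.
Since A² = 1/(45·λ^7/8), this is the region integral divided by the full normalization integral.
In terms of u = x/λ (A² and the length scale cancel between numerator and denominator), P = [∫_{0}^{2.0} u^6·e^(-2·u) du] / [∫_{0}^{∞} u^6·e^(-2·u) du].
With ∫ u^6·e^(-2·u) du = -(4·u^6 + 12·u^5 + 30·u^4 + 60·u^3 + 90·u^2 + 90·u + 45)·e^(-2·u)/8 + C, the region integral is 45/8 - 2185·e^(-4)/8 and the full one is 45/8.
Evaluating gives P = 0.1107.

P ≈ 0.111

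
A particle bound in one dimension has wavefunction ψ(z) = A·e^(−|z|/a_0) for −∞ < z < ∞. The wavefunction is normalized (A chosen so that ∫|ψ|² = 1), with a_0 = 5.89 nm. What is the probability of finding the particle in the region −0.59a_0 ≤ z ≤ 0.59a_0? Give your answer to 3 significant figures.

P ≈ 0.693

|ψ|² is the probability density, so P = ∫_{−0.59a_0}^{0.59a_0} |ψ|² dz.
With A² fixed by ∫|ψ|² = 1, i.e. A² = (a_0)^(−1), substitute and integrate.
Both integrals are even about z = 0, so only the z ≥ 0 halves are needed (the factors of 2 cancel). Let u = z/a_0; then A² and the length scale cancel, so P = ∫_{0}^{0.59} e^(-2·u) du ÷ ∫_{0}^{∞} e^(-2·u) du.
An antiderivative of e^(-2·u) is -e^(-2·u)/2; evaluating from 0 to 0.59 gives 1/2 - e^(-59/50)/2, while the full integral is 1/2.
Evaluating gives P = 0.6927.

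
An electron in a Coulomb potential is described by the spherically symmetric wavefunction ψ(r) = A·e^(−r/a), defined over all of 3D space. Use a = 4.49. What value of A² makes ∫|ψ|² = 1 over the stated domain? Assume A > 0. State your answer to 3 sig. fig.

The normalization condition is ∫|ψ|² 4πr² dr = 1 from 0 to ∞.
In 3D with spherical symmetry the volume element is 4πr² dr.
The integral (without the A² prefactor) comes out to π·a^3.
Hence A² = 1/[π·a^3].
With a = 4.49: A² = 0.003517 and A = 0.05930.

A^2 ≈ 0.00352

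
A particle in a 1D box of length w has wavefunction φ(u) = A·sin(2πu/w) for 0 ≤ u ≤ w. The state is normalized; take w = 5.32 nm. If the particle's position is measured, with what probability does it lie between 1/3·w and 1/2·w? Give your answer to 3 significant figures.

The probability is P = ∫ |φ|² du over [1/3·w, 1/2·w].
The normalization integral ∫|φ|²du over the whole domain equals w/2·A², and A² cancels in the ratio.
In terms of t = u/w (A² and the length scale cancel between numerator and denominator), P = [∫_{1/3}^{1/2} sin(2·π·t)^2 dt] / [∫_{0}^{1} sin(2·π·t)^2 dt].
Using ∫ sin(2·π·t)^2 dt = t/2 - sin(4·π·t)/(8·π), the numerator is -√(3)/(16·π) + 1/12 and the denominator is 1/2.
This works out to P = (-√(3)/8 + π/6)/π.

P ≈ 0.0978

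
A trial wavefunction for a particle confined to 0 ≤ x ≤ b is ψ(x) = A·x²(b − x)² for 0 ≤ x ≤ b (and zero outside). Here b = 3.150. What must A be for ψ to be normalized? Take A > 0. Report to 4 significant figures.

A ≈ 0.1436

We need A² ∫|f|² dx = 1, taking the integral from 0 to b.
Expanding the polynomial and integrating term by term, carrying out the integral gives A² · b^9/630.
Hence A² = 1/[b^9/630].
Plugging in b = 3.150 yields A = 0.14364.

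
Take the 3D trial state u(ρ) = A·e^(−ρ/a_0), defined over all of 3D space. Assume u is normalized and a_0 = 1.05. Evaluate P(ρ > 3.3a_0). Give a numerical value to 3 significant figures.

P ≈ 0.0400

Integrate the radial probability density 4πρ²|u|² over ρ > 3.3a_0.
Normalization gives A² = 1/(π·a_0^3).
In terms of t = ρ/a_0 (A², 4π and the length scale all cancel between numerator and denominator), P = [∫_{3.3}^{∞} t^2·e^(-2·t) dt] / [∫_{0}^{∞} t^2·e^(-2·t) dt].
With ∫ t^2·e^(-2·t) dt = -(2·t^2 + 2·t + 1)·e^(-2·t)/4 + C, the region integral is 1469·e^(-33/5)/200 and the full one is 1/4.
The region integral divided by the full integral gives P = 0.03997.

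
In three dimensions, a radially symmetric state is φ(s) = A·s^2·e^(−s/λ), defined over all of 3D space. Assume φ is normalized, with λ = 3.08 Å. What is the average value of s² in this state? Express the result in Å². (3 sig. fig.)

⟨s²⟩ = ∫ s^2 |φ|² 4πs² ds over the full domain.
Using ∫₀^∞ sⁿ e^(−αs) ds = n!/αⁿ⁺¹, since the A² factors cancel between numerator and denominator, ⟨s²⟩ = 14·λ^2.
With λ = 3.08, ⟨s^2⟩ = 132.8.

⟨s^2⟩ ≈ 133 Å^2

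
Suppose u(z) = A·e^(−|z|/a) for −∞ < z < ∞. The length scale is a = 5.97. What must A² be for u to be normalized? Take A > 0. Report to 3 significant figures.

A^2 ≈ 0.168

Normalization requires ∫|u|² dz = 1, integrated from −∞ to ∞.
Recall ∫₀^∞ z^m e^(−z/β) dz = m!·β^(m+1), the integral (without the A² prefactor) comes out to a.
So A² = (a)^(−1).
Plugging in a = 5.97 yields A = 0.4093.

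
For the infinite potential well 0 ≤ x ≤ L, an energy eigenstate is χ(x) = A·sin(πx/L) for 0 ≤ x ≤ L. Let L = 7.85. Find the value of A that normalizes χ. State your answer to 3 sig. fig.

We need A² ∫|f|² dx = 1, taking the integral from 0 to L.
With ∫₀^L sin²(nπx/L) dx = L/2, ∫|χ|² dx = A²·(L/2).
Setting this equal to 1 gives A² = 1/(L/2).
Plugging in L = 7.85 yields A = 0.5048.

A ≈ 0.505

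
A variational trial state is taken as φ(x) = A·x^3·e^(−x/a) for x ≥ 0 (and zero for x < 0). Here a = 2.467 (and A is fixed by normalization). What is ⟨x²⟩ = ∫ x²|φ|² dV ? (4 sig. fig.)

⟨x^2⟩ ≈ 85.21

The expectation value is the |φ|²-weighted average of x^2: ∫ x^2|φ|² dx.
Using ∫₀^∞ xⁿ e^(−αx) dx = n!/αⁿ⁺¹, since the A² factors cancel between numerator and denominator, ⟨x²⟩ = 14·a^2.
With a = 2.467, ⟨x^2⟩ = 85.205.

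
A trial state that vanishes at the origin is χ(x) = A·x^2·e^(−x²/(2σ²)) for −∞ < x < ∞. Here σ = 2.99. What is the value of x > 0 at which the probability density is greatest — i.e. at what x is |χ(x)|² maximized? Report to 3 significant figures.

Differentiate |χ(x)|² with respect to x and set to zero.
This gives x = √(2)·σ.
With σ = 2.99, the value of x > 0 at which the probability density is greatest is 4.228.

x ≈ 4.23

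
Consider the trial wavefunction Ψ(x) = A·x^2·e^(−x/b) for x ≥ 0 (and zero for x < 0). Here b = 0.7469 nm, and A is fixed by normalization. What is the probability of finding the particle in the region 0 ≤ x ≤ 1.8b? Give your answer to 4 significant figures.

P = ∫_{0}^{1.8b} |Ψ(x)|² dx.
The normalization integral ∫|Ψ|²dx over the whole domain equals 3·b^5/4·A², and A² cancels in the ratio.
Substituting u = x/b, A² and the length scale cancel in the ratio: P = ∫_{0}^{1.8} u^4·e^(-2·u) du / ∫_{0}^{∞} u^4·e^(-2·u) du.
An antiderivative of u^4·e^(-2·u) is -(u^4/2 + u^3 + 3·u^2/2 + 3·u/2 + 3/4)·e^(-2·u); evaluating from 0 to 1.8 gives ≈ 0.220171, while the full integral is 3/4.
This works out to P = 0.29356.

P ≈ 0.2936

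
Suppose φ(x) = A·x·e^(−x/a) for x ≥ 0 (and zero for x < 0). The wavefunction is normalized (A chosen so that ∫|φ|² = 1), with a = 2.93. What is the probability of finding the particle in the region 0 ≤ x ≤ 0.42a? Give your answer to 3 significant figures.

P = ∫_{0}^{0.42a} |φ(x)|² dx.
With A² fixed by ∫|φ|² = 1, i.e. A² = (a^3/4)^(−1), substitute and integrate.
In terms of u = x/a (A² and the length scale cancel between numerator and denominator), P = [∫_{0}^{0.42} u^2·e^(-2·u) du] / [∫_{0}^{∞} u^2·e^(-2·u) du].
An antiderivative of u^2·e^(-2·u) is -(2·u^2 + 2·u + 1)·e^(-2·u)/4; evaluating from 0 to 0.42 gives 1/4 - 2741·e^(-21/25)/5000, while the full integral is 1/4.
The result is P = 0.05335.

P ≈ 0.0533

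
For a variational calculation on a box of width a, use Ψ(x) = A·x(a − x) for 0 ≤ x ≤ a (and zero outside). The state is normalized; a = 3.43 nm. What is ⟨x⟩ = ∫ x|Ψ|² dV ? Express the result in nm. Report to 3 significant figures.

⟨x⟩ ≈ 1.72 nm

The expectation value is the |Ψ|²-weighted average of x: ∫ x|Ψ|² dx.
Expanding the polynomial and integrating term by term, since the A² factors cancel between numerator and denominator, ⟨x⟩ = a/2.
Putting a = 3.43 gives 1.715.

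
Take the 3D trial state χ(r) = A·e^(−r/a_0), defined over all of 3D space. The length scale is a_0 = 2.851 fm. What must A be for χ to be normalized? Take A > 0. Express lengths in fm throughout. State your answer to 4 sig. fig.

We need A² ∫|f|² 4πr² dr = 1, taking the integral from 0 to ∞.
In 3D with spherical symmetry the volume element is 4πr² dr.
With ∫₀^∞ r^2 e^(−αr) dr = 2!/α^3, the integral (without the A² prefactor) comes out to π·a_0^3.
Hence A² = 1/[π·a_0^3].
Plugging in a_0 = 2.851 yields A = 0.11720.

A ≈ 0.1172 fm^(-3/2)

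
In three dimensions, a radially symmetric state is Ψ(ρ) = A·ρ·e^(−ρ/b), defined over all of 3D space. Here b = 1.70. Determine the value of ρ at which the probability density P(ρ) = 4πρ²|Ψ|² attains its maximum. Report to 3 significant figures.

Differentiate P(ρ) = 4πρ²|Ψ|² with respect to ρ and set to zero.
Solving yields ρ = 2·b.
With b = 1.70, the most probable radial distance is 3.400.

ρ ≈ 3.40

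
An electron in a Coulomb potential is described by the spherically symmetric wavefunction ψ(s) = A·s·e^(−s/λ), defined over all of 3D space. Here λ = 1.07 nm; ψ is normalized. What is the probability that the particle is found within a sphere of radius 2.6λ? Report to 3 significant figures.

P ≈ 0.594

Integrate the radial probability density 4πs²|ψ|² over s ≤ 2.6λ.
Normalization gives A² = 1/(3·π·λ^5).
In terms of u = s/λ (A², 4π and the length scale all cancel between numerator and denominator), P = [∫_{0}^{2.6} u^4·e^(-2·u) du] / [∫_{0}^{∞} u^4·e^(-2·u) du].
An antiderivative of u^4·e^(-2·u) is -(u^4/2 + u^3 + 3·u^2/2 + 3·u/2 + 3/4)·e^(-2·u); evaluating from 0 to 2.6 gives ≈ 0.44540, while the full integral is 3/4.
Taking the ratio yields P = 0.5939.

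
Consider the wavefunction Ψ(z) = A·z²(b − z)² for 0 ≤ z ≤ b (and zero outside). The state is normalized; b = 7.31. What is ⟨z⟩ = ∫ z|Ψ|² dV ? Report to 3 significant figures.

⟨z⟩ ≈ 3.66

⟨z⟩ = ∫ z |Ψ|² dz over the full domain.
Expanding the polynomial and integrating term by term, since the A² factors cancel between numerator and denominator, ⟨z⟩ = b/2.
With b = 7.31, ⟨z⟩ = 3.655.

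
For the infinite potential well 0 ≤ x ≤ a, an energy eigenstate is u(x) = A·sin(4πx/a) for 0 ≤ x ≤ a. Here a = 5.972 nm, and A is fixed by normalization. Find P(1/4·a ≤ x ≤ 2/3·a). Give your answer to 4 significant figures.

P ≈ 0.4511

|u|² is the probability density, so P = ∫_{1/4·a}^{2/3·a} |u|² dx.
The normalization integral ∫|u|²dx over the whole domain equals a/2·A², and A² cancels in the ratio.
Let t = x/a; then A² and the length scale cancel, so P = ∫_{1/4}^{2/3} sin(4·π·t)^2 dt ÷ ∫_{0}^{1} sin(4·π·t)^2 dt.
With ∫ sin(4·π·t)^2 dt = t/2 - sin(4·π·t)·cos(4·π·t)/(8·π) + C, the region integral is √(3)/(32·π) + 5/24 and the full one is 1/2.
This works out to P = √(3)/(16·π) + 5/12.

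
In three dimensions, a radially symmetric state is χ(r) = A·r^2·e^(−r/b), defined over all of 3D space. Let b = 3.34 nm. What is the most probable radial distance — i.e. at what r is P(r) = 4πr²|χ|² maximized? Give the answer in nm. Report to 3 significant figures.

Differentiate P(r) = 4πr²|χ|² with respect to r and set to zero.
Solving yields r = 3·b.
With b = 3.34, the most probable radial distance is 10.02 nm.

r ≈ 10.0 nm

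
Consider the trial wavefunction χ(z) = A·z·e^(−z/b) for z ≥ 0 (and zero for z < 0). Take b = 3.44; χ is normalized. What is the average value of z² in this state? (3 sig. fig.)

The expectation value is the |χ|²-weighted average of z^2: ∫ z^2|χ|² dz.
Since the A² factors cancel between numerator and denominator, ⟨z²⟩ = 3·b^2.
Putting b = 3.44 gives 35.50.

⟨z^2⟩ ≈ 35.5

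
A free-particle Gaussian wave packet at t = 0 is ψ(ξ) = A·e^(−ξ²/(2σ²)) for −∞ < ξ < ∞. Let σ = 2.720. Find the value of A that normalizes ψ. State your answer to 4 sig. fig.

Normalization requires ∫|ψ|² dξ = 1, integrated from −∞ to ∞.
Using the Gaussian integral ∫_{−∞}^{∞} e^(−αξ²) dξ = √(π/α), with ψ = A·e^(−ξ²/(2σ²)), the integral evaluates to A²·[√(π)·σ].
Hence A² = 1/[√(π)·σ].
With σ = 2.720: A² = 0.20742 and A = 0.45544.

A ≈ 0.4554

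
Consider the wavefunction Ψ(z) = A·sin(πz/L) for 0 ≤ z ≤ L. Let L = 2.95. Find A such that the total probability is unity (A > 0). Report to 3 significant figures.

A ≈ 0.823

Normalization requires ∫|Ψ|² dz = 1, integrated from 0 to L.
Using sin²θ = (1 − cos 2θ)/2, with Ψ = A·sin(πz/L), the integral evaluates to A²·[L/2].
So A² = (L/2)^(−1).
Substituting L = 2.95 gives A² = 0.6780, so A = 0.8234.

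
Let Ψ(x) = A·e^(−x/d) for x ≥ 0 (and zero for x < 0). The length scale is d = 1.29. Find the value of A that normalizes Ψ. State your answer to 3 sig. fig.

A ≈ 1.25

Normalization requires ∫|Ψ|² dx = 1, integrated from 0 to ∞.
With Ψ = A·e^(−x/d), the integral evaluates to A²·[d/2].
So A² = (d/2)^(−1).
Substituting d = 1.29 gives A² = 1.550, so A = 1.245.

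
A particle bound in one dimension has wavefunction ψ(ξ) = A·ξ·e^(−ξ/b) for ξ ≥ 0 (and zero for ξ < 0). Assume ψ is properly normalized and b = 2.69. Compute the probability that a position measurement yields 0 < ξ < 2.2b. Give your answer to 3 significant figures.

P ≈ 0.815

P = ∫_{0}^{2.2b} |ψ(ξ)|² dξ.
With A² fixed by ∫|ψ|² = 1, i.e. A² = (b^3/4)^(−1), substitute and integrate.
Substituting u = ξ/b, A² and the length scale cancel in the ratio: P = ∫_{0}^{2.2} u^2·e^(-2·u) du / ∫_{0}^{∞} u^2·e^(-2·u) du.
An antiderivative of u^2·e^(-2·u) is -(2·u^2 + 2·u + 1)·e^(-2·u)/4; evaluating from 0 to 2.2 gives 1/4 - 377·e^(-22/5)/100, while the full integral is 1/4.
The result is P = 0.8149.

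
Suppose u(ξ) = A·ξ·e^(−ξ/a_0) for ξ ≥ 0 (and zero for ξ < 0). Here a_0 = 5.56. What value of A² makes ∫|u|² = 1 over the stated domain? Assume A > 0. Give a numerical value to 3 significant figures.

Normalization requires ∫|u|² dξ = 1, integrated from 0 to ∞.
The integral (without the A² prefactor) comes out to a_0^3/4.
Substituting a_0 = 5.56 gives A² = 0.02327, so A = 0.1526.

A^2 ≈ 0.0233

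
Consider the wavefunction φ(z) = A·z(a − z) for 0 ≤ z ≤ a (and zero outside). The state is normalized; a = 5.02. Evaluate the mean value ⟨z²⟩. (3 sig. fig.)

⟨z^2⟩ ≈ 7.20

The expectation value is the |φ|²-weighted average of z^2: ∫ z^2|φ|² dz.
The ratio of the moment integral to the normalization integral gives ⟨z²⟩ = 2·a^2/7.
Putting a = 5.02 gives 7.200.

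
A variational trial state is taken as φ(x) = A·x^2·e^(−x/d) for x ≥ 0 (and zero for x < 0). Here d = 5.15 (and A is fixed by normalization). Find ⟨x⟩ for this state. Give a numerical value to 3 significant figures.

⟨x⟩ ≈ 12.9

⟨x⟩ = ∫ x |φ|² dx over the full domain.
Recall ∫₀^∞ x^m e^(−x/β) dx = m!·β^(m+1), the ratio of the moment integral to the normalization integral gives ⟨x⟩ = 5·d/2.
Putting d = 5.15 gives 12.88.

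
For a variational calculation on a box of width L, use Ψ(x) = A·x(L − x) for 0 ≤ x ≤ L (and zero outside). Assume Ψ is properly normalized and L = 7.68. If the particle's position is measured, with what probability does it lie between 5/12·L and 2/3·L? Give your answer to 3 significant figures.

The probability is P = ∫ |Ψ|² dx over [5/12·L, 2/3·L].
Since A² = 1/(L^5/30), this is the region integral divided by the full normalization integral.
Let u = x/L; then A² and the length scale cancel, so P = ∫_{5/12}^{2/3} u^2·(1 - u)^2 du ÷ ∫_{0}^{1} u^2·(1 - u)^2 du.
An antiderivative of u^2·(1 - u)^2 is u^3·(6·u^2 - 15·u + 10)/30; evaluating from 5/12 to 2/3 gives ≈ 0.014783, while the full integral is 1/30.
This works out to P = 0.4435.

P ≈ 0.444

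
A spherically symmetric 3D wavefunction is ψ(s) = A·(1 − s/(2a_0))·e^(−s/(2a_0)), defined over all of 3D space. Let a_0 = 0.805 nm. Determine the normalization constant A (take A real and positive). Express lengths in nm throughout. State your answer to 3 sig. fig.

Require ∫ |ψ|² 4πs² ds = 1 over the whole domain.
In 3D with spherical symmetry the volume element is 4πs² ds.
∫|ψ|² 4πs² ds = A²·(8·π·a_0^3).
So A² = (8·π·a_0^3)^(−1).
Substituting a_0 = 0.805 gives A² = 0.07627, so A = 0.2762.

A ≈ 0.276 nm^(-3/2)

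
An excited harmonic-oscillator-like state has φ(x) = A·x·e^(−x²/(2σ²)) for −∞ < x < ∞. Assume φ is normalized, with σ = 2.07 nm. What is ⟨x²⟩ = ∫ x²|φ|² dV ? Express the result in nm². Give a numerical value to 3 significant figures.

⟨x^2⟩ ≈ 6.43 nm^2

The expectation value is the |φ|²-weighted average of x^2: ∫ x^2|φ|² dx.
Evaluating both integrals, ⟨x²⟩ = 3·σ^2/2.
Putting σ = 2.07 gives 6.427.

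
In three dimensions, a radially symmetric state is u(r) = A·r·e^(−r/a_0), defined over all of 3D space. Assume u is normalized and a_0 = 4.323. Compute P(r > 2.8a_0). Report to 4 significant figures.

P ≈ 0.3422

Integrate the radial probability density 4πr²|u|² over r > 2.8a_0.
Normalization gives A² = 1/(3·π·a_0^5).
In terms of t = r/a_0 (A², 4π and the length scale all cancel between numerator and denominator), P = [∫_{2.8}^{∞} t^4·e^(-2·t) dt] / [∫_{0}^{∞} t^4·e^(-2·t) dt].
An antiderivative of t^4·e^(-2·t) is -(t^4/2 + t^3 + 3·t^2/2 + 3·t/2 + 3/4)·e^(-2·t); evaluating from 2.8 to ∞ gives ≈ 0.256613, while the full integral is 3/4.
Taking the ratio yields P = 0.34215.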